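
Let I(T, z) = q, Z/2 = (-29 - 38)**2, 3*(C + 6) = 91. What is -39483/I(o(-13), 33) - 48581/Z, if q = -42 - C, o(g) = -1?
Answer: 1053767503/1786622 ≈ 589.81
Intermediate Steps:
C = 73/3 (C = -6 + (1/3)*91 = -6 + 91/3 = 73/3 ≈ 24.333)
Z = 8978 (Z = 2*(-29 - 38)**2 = 2*(-67)**2 = 2*4489 = 8978)
q = -199/3 (q = -42 - 1*73/3 = -42 - 73/3 = -199/3 ≈ -66.333)
I(T, z) = -199/3
-39483/I(o(-13), 33) - 48581/Z = -39483/(-199/3) - 48581/8978 = -39483*(-3/199) - 48581*1/8978 = 118449/199 - 48581/8978 = 1053767503/1786622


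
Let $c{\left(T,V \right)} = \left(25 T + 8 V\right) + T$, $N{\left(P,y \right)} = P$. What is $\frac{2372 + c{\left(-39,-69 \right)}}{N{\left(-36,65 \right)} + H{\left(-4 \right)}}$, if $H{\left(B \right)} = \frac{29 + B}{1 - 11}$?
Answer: $- \frac{1612}{77} \approx -20.935$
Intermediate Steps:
$c{\left(T,V \right)} = 8 V + 26 T$ ($c{\left(T,V \right)} = \left(8 V + 25 T\right) + T = 8 V + 26 T$)
$H{\left(B \right)} = - \frac{29}{10} - \frac{B}{10}$ ($H{\left(B \right)} = \frac{29 + B}{-10} = \left(29 + B\right) \left(- \frac{1}{10}\right) = - \frac{29}{10} - \frac{B}{10}$)
$\frac{2372 + c{\left(-39,-69 \right)}}{N{\left(-36,65 \right)} + H{\left(-4 \right)}} = \frac{2372 + \left(8 \left(-69\right) + 26 \left(-39\right)\right)}{-36 - \frac{5}{2}} = \frac{2372 - 1566}{-36 + \left(- \frac{29}{10} + \frac{2}{5}\right)} = \frac{2372 - 1566}{-36 - \frac{5}{2}} = \frac{806}{- \frac{77}{2}} = 806 \left(- \frac{2}{77}\right) = - \frac{1612}{77}$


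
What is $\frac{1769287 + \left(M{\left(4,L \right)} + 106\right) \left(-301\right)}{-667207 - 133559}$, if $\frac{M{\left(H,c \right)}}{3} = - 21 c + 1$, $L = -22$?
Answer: $- \frac{73294}{44487} \approx -1.6475$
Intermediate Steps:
$M{\left(H,c \right)} = 3 - 63 c$ ($M{\left(H,c \right)} = 3 \left(- 21 c + 1\right) = 3 \left(1 - 21 c\right) = 3 - 63 c$)
$\frac{1769287 + \left(M{\left(4,L \right)} + 106\right) \left(-301\right)}{-667207 - 133559} = \frac{1769287 + \left(\left(3 - -1386\right) + 106\right) \left(-301\right)}{-667207 - 133559} = \frac{1769287 + \left(\left(3 + 1386\right) + 106\right) \left(-301\right)}{-800766} = \left(1769287 + \left(1389 + 106\right) \left(-301\right)\right) \left(- \frac{1}{800766}\right) = \left(1769287 + 1495 \left(-301\right)\right) \left(- \frac{1}{800766}\right) = \left(1769287 - 449995\right) \left(- \frac{1}{800766}\right) = 1319292 \left(- \frac{1}{800766}\right) = - \frac{73294}{44487}$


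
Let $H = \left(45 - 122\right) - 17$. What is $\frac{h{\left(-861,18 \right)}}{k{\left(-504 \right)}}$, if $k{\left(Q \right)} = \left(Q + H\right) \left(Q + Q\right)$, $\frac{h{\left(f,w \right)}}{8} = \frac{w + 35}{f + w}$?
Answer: $- \frac{53}{63518364} \approx -8.344 \cdot 10^{-7}$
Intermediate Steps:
$h{\left(f,w \right)} = \frac{8 \left(35 + w\right)}{f + w}$ ($h{\left(f,w \right)} = 8 \frac{w + 35}{f + w} = 8 \frac{35 + w}{f + w} = \frac{8 \left(35 + w\right)}{f + w}$)
$H = -94$ ($H = -77 - 17 = -94$)
$k{\left(Q \right)} = 2 Q \left(-94 + Q\right)$ ($k{\left(Q \right)} = \left(Q - 94\right) \left(Q + Q\right) = \left(-94 + Q\right) 2 Q = 2 Q \left(-94 + Q\right)$)
$\frac{h{\left(-861,18 \right)}}{k{\left(-504 \right)}} = \frac{8 \frac{1}{-861 + 18} \left(35 + 18\right)}{2 \left(-504\right) \left(-94 - 504\right)} = \frac{8 \frac{1}{-843} \cdot 53}{2 \left(-504\right) \left(-598\right)} = \frac{8 \left(- \frac{1}{843}\right) 53}{602784} = \left(- \frac{424}{843}\right) \frac{1}{602784} = - \frac{53}{63518364}$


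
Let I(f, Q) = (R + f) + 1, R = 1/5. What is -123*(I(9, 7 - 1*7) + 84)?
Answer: -57933/5 ≈ -11587.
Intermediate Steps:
R = 1/5 ≈ 0.20000
I(f, Q) = 6/5 + f (I(f, Q) = (1/5 + f) + 1 = 6/5 + f)
-123*(I(9, 7 - 1*7) + 84) = -123*((6/5 + 9) + 84) = -123*(51/5 + 84) = -123*471/5 = -57933/5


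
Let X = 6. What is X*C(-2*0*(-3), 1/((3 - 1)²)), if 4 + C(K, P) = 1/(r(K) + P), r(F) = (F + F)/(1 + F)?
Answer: 0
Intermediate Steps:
r(F) = 2*F/(1 + F) (r(F) = (2*F)/(1 + F) = 2*F/(1 + F))
C(K, P) = -4 + 1/(P + 2*K/(1 + K)) (C(K, P) = -4 + 1/(2*K/(1 + K) + P) = -4 + 1/(P + 2*K/(1 + K)))
X*C(-2*0*(-3), 1/((3 - 1)²)) = 6*((-8*(-2*0)*(-3) - (1 - 2*0*(-3))*(-1 + 4/((3 - 1)²)))/(2*(-2*0*(-3)) + (1 - 2*0*(-3))/((3 - 1)²))) = 6*((-0*(-3) - (1 + 0*(-3))*(-1 + 4/(2²)))/(2*(0*(-3)) + (1 + 0*(-3))/(2²))) = 6*((-8*0 - (1 + 0)*(-1 + 4/4))/(2*0 + (1 + 0)/4)) = 6*((0 - 1*1*(-1 + 4*(¼)))/(0 + (¼)*1)) = 6*((0 - 1*1*(-1 + 1))/(0 + ¼)) = 6*((0 - 1*1*0)/(¼)) = 6*(4*(0 + 0)) = 6*(4*0) = 6*0 = 0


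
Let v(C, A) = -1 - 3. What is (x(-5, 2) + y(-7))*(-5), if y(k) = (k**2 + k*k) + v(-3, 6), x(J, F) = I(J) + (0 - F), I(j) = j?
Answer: -435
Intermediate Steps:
x(J, F) = J - F (x(J, F) = J + (0 - F) = J - F)
v(C, A) = -4
y(k) = -4 + 2*k**2 (y(k) = (k**2 + k*k) - 4 = (k**2 + k**2) - 4 = 2*k**2 - 4 = -4 + 2*k**2)
(x(-5, 2) + y(-7))*(-5) = ((-5 - 1*2) + (-4 + 2*(-7)**2))*(-5) = ((-5 - 2) + (-4 + 2*49))*(-5) = (-7 + (-4 + 98))*(-5) = (-7 + 94)*(-5) = 87*(-5) = -435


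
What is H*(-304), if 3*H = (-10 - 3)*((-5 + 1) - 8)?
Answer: -15808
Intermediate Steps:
H = 52 (H = ((-10 - 3)*((-5 + 1) - 8))/3 = (-13*(-4 - 8))/3 = (-13*(-12))/3 = (1/3)*156 = 52)
H*(-304) = 52*(-304) = -15808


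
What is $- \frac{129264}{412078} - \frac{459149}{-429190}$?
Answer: $\frac{66863192731}{88429878410} \approx 0.75611$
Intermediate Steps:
$- \frac{129264}{412078} - \frac{459149}{-429190} = \left(-129264\right) \frac{1}{412078} - - \frac{459149}{429190} = - \frac{64632}{206039} + \frac{459149}{429190} = \frac{66863192731}{88429878410}$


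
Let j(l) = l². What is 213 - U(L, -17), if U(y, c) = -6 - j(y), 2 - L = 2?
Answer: 219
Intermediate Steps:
L = 0 (L = 2 - 1*2 = 2 - 2 = 0)
U(y, c) = -6 - y²
213 - U(L, -17) = 213 - (-6 - 1*0²) = 213 - (-6 - 1*0) = 213 - (-6 + 0) = 213 - 1*(-6) = 213 + 6 = 219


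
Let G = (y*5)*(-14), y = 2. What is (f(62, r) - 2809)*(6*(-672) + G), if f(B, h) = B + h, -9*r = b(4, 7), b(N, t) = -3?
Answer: 34377280/3 ≈ 1.1459e+7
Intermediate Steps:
r = 1/3 (r = -1/9*(-3) = 1/3 ≈ 0.33333)
G = -140 (G = (2*5)*(-14) = 10*(-14) = -140)
(f(62, r) - 2809)*(6*(-672) + G) = ((62 + 1/3) - 2809)*(6*(-672) - 140) = (187/3 - 2809)*(-4032 - 140) = -8240/3*(-4172) = 34377280/3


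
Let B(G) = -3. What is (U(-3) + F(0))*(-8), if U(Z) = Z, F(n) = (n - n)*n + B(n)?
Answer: 48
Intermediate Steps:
F(n) = -3 (F(n) = (n - n)*n - 3 = 0*n - 3 = 0 - 3 = -3)
(U(-3) + F(0))*(-8) = (-3 - 3)*(-8) = -6*(-8) = 48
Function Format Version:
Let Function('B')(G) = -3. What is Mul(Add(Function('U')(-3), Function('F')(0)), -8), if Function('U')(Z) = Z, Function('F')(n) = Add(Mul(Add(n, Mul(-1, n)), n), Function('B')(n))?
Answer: 48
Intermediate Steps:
Function('F')(n) = -3 (Function('F')(n) = Add(Mul(Add(n, Mul(-1, n)), n), -3) = Add(Mul(0, n), -3) = Add(0, -3) = -3)
Mul(Add(Function('U')(-3), Function('F')(0)), -8) = Mul(Add(-3, -3), -8) = Mul(-6, -8) = 48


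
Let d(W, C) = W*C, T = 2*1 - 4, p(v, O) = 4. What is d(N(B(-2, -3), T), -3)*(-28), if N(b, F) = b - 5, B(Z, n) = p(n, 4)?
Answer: -84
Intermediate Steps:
T = -2 (T = 2 - 4 = -2)
B(Z, n) = 4
N(b, F) = -5 + b
d(W, C) = C*W
d(N(B(-2, -3), T), -3)*(-28) = -3*(-5 + 4)*(-28) = -3*(-1)*(-28) = 3*(-28) = -84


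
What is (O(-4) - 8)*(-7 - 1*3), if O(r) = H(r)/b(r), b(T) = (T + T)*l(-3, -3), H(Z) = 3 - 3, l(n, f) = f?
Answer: 80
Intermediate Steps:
H(Z) = 0
b(T) = -6*T (b(T) = (T + T)*(-3) = (2*T)*(-3) = -6*T)
O(r) = 0 (O(r) = 0/((-6*r)) = 0*(-1/(6*r)) = 0)
(O(-4) - 8)*(-7 - 1*3) = (0 - 8)*(-7 - 1*3) = -8*(-7 - 3) = -8*(-10) = 80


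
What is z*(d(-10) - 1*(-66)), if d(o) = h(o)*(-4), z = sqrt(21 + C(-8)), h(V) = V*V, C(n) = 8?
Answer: -334*sqrt(29) ≈ -1798.6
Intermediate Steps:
h(V) = V**2
z = sqrt(29) (z = sqrt(21 + 8) = sqrt(29) ≈ 5.3852)
d(o) = -4*o**2 (d(o) = o**2*(-4) = -4*o**2)
z*(d(-10) - 1*(-66)) = sqrt(29)*(-4*(-10)**2 - 1*(-66)) = sqrt(29)*(-4*100 + 66) = sqrt(29)*(-400 + 66) = sqrt(29)*(-334) = -334*sqrt(29)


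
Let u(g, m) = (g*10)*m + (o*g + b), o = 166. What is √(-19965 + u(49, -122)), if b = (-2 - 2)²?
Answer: 3*I*√7955 ≈ 267.57*I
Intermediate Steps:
b = 16 (b = (-4)² = 16)
u(g, m) = 16 + 166*g + 10*g*m (u(g, m) = (g*10)*m + (166*g + 16) = (10*g)*m + (16 + 166*g) = 10*g*m + (16 + 166*g) = 16 + 166*g + 10*g*m)
√(-19965 + u(49, -122)) = √(-19965 + (16 + 166*49 + 10*49*(-122))) = √(-19965 + (16 + 8134 - 59780)) = √(-19965 - 51630) = √(-71595) = 3*I*√7955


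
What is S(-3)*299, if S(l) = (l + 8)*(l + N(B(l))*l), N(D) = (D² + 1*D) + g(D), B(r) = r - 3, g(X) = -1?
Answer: -134550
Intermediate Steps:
B(r) = -3 + r
N(D) = -1 + D + D² (N(D) = (D² + 1*D) - 1 = (D² + D) - 1 = (D + D²) - 1 = -1 + D + D²)
S(l) = (8 + l)*(l + l*(-4 + l + (-3 + l)²)) (S(l) = (l + 8)*(l + (-1 + (-3 + l) + (-3 + l)²)*l) = (8 + l)*(l + (-4 + l + (-3 + l)²)*l) = (8 + l)*(l + l*(-4 + l + (-3 + l)²)))
S(-3)*299 = -3*(48 + (-3)³ - 34*(-3) + 3*(-3)²)*299 = -3*(48 - 27 + 102 + 3*9)*299 = -3*(48 - 27 + 102 + 27)*299 = -3*150*299 = -450*299 = -134550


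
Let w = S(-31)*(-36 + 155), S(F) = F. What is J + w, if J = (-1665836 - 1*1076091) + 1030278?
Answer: -1715338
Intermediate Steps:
J = -1711649 (J = (-1665836 - 1076091) + 1030278 = -2741927 + 1030278 = -1711649)
w = -3689 (w = -31*(-36 + 155) = -31*119 = -3689)
J + w = -1711649 - 3689 = -1715338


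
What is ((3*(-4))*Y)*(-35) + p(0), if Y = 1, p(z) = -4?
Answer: 416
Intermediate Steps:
((3*(-4))*Y)*(-35) + p(0) = ((3*(-4))*1)*(-35) - 4 = -12*1*(-35) - 4 = -12*(-35) - 4 = 420 - 4 = 416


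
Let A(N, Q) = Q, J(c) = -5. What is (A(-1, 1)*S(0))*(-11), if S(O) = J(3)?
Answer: 55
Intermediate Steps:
S(O) = -5
(A(-1, 1)*S(0))*(-11) = (1*(-5))*(-11) = -5*(-11) = 55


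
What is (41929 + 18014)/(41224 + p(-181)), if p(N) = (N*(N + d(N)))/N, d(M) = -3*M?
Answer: 689/478 ≈ 1.4414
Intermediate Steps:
p(N) = -2*N (p(N) = (N*(N - 3*N))/N = (N*(-2*N))/N = (-2*N²)/N = -2*N)
(41929 + 18014)/(41224 + p(-181)) = (41929 + 18014)/(41224 - 2*(-181)) = 59943/(41224 + 362) = 59943/41586 = 59943*(1/41586) = 689/478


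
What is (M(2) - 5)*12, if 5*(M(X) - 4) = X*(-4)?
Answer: -156/5 ≈ -31.200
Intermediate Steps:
M(X) = 4 - 4*X/5 (M(X) = 4 + (X*(-4))/5 = 4 + (-4*X)/5 = 4 - 4*X/5)
(M(2) - 5)*12 = ((4 - 4/5*2) - 5)*12 = ((4 - 8/5) - 5)*12 = (12/5 - 5)*12 = -13/5*12 = -156/5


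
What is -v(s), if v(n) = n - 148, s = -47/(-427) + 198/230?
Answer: 7219862/49105 ≈ 147.03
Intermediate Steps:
s = 47678/49105 (s = -47*(-1/427) + 198*(1/230) = 47/427 + 99/115 = 47678/49105 ≈ 0.97094)
v(n) = -148 + n
-v(s) = -(-148 + 47678/49105) = -1*(-7219862/49105) = 7219862/49105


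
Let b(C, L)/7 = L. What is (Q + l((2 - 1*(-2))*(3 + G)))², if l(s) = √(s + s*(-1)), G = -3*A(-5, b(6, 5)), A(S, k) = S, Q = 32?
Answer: 1024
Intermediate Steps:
b(C, L) = 7*L
G = 15 (G = -3*(-5) = 15)
l(s) = 0 (l(s) = √(s - s) = √0 = 0)
(Q + l((2 - 1*(-2))*(3 + G)))² = (32 + 0)² = 32² = 1024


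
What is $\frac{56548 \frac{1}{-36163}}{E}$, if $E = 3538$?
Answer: $- \frac{28274}{63972347} \approx -0.00044197$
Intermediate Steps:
$\frac{56548 \frac{1}{-36163}}{E} = \frac{56548 \frac{1}{-36163}}{3538} = 56548 \left(- \frac{1}{36163}\right) \frac{1}{3538} = \left(- \frac{56548}{36163}\right) \frac{1}{3538} = - \frac{28274}{63972347}$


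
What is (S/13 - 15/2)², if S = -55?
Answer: 93025/676 ≈ 137.61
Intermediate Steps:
(S/13 - 15/2)² = (-55/13 - 15/2)² = (-305/26)² = 93025/676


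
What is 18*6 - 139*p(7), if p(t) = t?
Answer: -865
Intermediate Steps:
18*6 - 139*p(7) = 18*6 - 139*7 = 108 - 973 = -865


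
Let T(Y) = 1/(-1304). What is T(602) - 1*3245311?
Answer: -4231885545/1304 ≈ -3.2453e+6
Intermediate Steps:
T(Y) = -1/1304
T(602) - 1*3245311 = -1/1304 - 1*3245311 = -1/1304 - 3245311 = -4231885545/1304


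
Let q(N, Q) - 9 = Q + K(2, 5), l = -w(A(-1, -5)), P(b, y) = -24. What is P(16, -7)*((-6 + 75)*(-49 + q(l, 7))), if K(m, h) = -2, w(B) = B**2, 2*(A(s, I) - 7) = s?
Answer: 57960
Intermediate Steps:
A(s, I) = 7 + s/2
l = -169/4 (l = -(7 + (1/2)*(-1))**2 = -(7 - 1/2)**2 = -(13/2)**2 = -1*169/4 = -169/4 ≈ -42.250)
q(N, Q) = 7 + Q (q(N, Q) = 9 + (Q - 2) = 9 + (-2 + Q) = 7 + Q)
P(16, -7)*((-6 + 75)*(-49 + q(l, 7))) = -24*(-6 + 75)*(-49 + (7 + 7)) = -1656*(-49 + 14) = -1656*(-35) = -24*(-2415) = 57960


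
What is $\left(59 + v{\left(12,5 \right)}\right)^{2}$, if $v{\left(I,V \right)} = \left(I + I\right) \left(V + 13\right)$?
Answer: $241081$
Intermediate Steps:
$v{\left(I,V \right)} = 2 I \left(13 + V\right)$
$\left(59 + v{\left(12,5 \right)}\right)^{2} = \left(59 + 2 \cdot 12 \left(13 + 5\right)\right)^{2} = \left(59 + 2 \cdot 12 \cdot 18\right)^{2} = \left(59 + 432\right)^{2} = 491^{2} = 241081$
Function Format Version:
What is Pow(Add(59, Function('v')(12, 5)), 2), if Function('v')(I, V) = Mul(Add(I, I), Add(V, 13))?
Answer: 241081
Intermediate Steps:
Function('v')(I, V) = Mul(2, I, Add(13, V)) (Function('v')(I, V) = Mul(Mul(2, I), Add(13, V)) = Mul(2, I, Add(13, V)))
Pow(Add(59, Function('v')(12, 5)), 2) = Pow(Add(59, Mul(2, 12, Add(13, 5))), 2) = Pow(Add(59, Mul(2, 12, 18)), 2) = Pow(Add(59, 432), 2) = Pow(491, 2) = 241081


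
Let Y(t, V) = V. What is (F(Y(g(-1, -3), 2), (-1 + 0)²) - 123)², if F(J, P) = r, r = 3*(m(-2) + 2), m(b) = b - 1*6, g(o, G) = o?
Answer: 19881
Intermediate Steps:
m(b) = -6 + b (m(b) = b - 6 = -6 + b)
r = -18 (r = 3*((-6 - 2) + 2) = 3*(-8 + 2) = 3*(-6) = -18)
F(J, P) = -18
(F(Y(g(-1, -3), 2), (-1 + 0)²) - 123)² = (-18 - 123)² = (-141)² = 19881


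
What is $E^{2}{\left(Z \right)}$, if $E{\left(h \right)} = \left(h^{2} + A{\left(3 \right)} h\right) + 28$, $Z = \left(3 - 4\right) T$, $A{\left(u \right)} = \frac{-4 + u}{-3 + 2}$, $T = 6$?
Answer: $3364$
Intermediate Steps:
$A{\left(u \right)} = 4 - u$ ($A{\left(u \right)} = \frac{-4 + u}{-1} = \left(-4 + u\right) \left(-1\right) = 4 - u$)
$Z = -6$ ($Z = \left(3 - 4\right) 6 = \left(-1\right) 6 = -6$)
$E{\left(h \right)} = 28 + h + h^{2}$ ($E{\left(h \right)} = \left(h^{2} + \left(4 - 3\right) h\right) + 28 = \left(h^{2} + 1 h\right) + 28 = \left(h^{2} + h\right) + 28 = \left(h + h^{2}\right) + 28 = 28 + h + h^{2}$)
$E^{2}{\left(Z \right)} = \left(28 - 6 + \left(-6\right)^{2}\right)^{2} = \left(28 - 6 + 36\right)^{2} = 58^{2} = 3364$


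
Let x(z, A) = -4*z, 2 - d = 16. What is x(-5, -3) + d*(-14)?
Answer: 216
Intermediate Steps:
d = -14 (d = 2 - 1*16 = 2 - 16 = -14)
x(-5, -3) + d*(-14) = -4*(-5) - 14*(-14) = 20 + 196 = 216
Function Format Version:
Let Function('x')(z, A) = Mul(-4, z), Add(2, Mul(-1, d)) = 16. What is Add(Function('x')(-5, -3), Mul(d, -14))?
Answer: 216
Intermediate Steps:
d = -14 (d = Add(2, Mul(-1, 16)) = Add(2, -16) = -14)
Add(Function('x')(-5, -3), Mul(d, -14)) = Add(Mul(-4, -5), Mul(-14, -14)) = Add(20, 196) = 216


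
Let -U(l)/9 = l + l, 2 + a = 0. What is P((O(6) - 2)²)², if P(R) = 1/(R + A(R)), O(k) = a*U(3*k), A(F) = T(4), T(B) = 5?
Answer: 1/174156817041 ≈ 5.7419e-12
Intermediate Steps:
a = -2 (a = -2 + 0 = -2)
A(F) = 5
U(l) = -18*l (U(l) = -9*(l + l) = -18*l)
O(k) = 108*k (O(k) = -(-36)*3*k = -(-108)*k = 108*k)
P(R) = 1/(5 + R) (P(R) = 1/(R + 5) = 1/(5 + R))
P((O(6) - 2)²)² = (1/(5 + (108*6 - 2)²))² = (1/(5 + (648 - 2)²))² = (1/(5 + 646²))² = (1/(5 + 417316))² = (1/417321)² = 1/174156817041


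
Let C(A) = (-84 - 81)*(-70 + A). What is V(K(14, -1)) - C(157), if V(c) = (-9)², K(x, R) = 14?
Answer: 14436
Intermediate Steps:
V(c) = 81
C(A) = 11550 - 165*A (C(A) = -165*(-70 + A) = 11550 - 165*A)
V(K(14, -1)) - C(157) = 81 - (11550 - 165*157) = 81 - (11550 - 25905) = 81 - 1*(-14355) = 81 + 14355 = 14436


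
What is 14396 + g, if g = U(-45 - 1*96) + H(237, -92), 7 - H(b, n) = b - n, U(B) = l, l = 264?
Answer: 14338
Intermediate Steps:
U(B) = 264
H(b, n) = 7 + n - b (H(b, n) = 7 - (b - n) = 7 + (n - b) = 7 + n - b)
g = -58 (g = 264 + (7 - 92 - 1*237) = 264 + (7 - 92 - 237) = 264 - 322 = -58)
14396 + g = 14396 - 58 = 14338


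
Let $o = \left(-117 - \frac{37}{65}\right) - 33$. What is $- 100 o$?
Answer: $\frac{195740}{13} \approx 15057.0$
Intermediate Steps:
$o = - \frac{9787}{65}$ ($o = \left(-117 - \frac{37}{65}\right) - 33 = - \frac{7642}{65} - 33 = - \frac{9787}{65} \approx -150.57$)
$- 100 o = \left(-100\right) \left(- \frac{9787}{65}\right) = \frac{195740}{13}$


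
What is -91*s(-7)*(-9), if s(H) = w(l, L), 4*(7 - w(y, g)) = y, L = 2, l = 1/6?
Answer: 45591/8 ≈ 5698.9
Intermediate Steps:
l = ⅙ ≈ 0.16667
w(y, g) = 7 - y/4
s(H) = 167/24 (s(H) = 7 - ¼*⅙ = 7 - 1/24 = 167/24)
-91*s(-7)*(-9) = -91*167/24*(-9) = -15197/24*(-9) = 45591/8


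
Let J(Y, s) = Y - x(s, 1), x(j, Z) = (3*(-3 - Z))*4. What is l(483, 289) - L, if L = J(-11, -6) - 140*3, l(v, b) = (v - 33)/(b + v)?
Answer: 148063/386 ≈ 383.58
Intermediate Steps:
x(j, Z) = -36 - 12*Z (x(j, Z) = (-9 - 3*Z)*4 = -36 - 12*Z)
J(Y, s) = 48 + Y (J(Y, s) = Y - (-36 - 12*1) = Y - (-36 - 12) = Y - 1*(-48) = Y + 48 = 48 + Y)
l(v, b) = (-33 + v)/(b + v)
L = -383 (L = (48 - 11) - 140*3 = 37 - 420 = -383)
l(483, 289) - L = (-33 + 483)/(289 + 483) - 1*(-383) = 450/772 + 383 = (1/772)*450 + 383 = 225/386 + 383 = 148063/386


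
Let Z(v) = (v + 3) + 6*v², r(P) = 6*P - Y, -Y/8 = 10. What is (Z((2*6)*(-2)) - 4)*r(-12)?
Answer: 27448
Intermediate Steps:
Y = -80 (Y = -8*10 = -80)
r(P) = 80 + 6*P (r(P) = 6*P - 1*(-80) = 6*P + 80 = 80 + 6*P)
Z(v) = 3 + v + 6*v² (Z(v) = (3 + v) + 6*v² = 3 + v + 6*v²)
(Z((2*6)*(-2)) - 4)*r(-12) = ((3 + (2*6)*(-2) + 6*((2*6)*(-2))²) - 4)*(80 + 6*(-12)) = ((3 + 12*(-2) + 6*(12*(-2))²) - 4)*(80 - 72) = ((3 - 24 + 6*(-24)²) - 4)*8 = ((3 - 24 + 6*576) - 4)*8 = ((3 - 24 + 3456) - 4)*8 = (3435 - 4)*8 = 3431*8 = 27448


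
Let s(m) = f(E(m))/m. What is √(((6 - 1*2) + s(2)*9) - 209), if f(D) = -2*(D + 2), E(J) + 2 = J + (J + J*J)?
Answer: I*√277 ≈ 16.643*I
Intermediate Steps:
E(J) = -2 + J² + 2*J (E(J) = -2 + (J + (J + J*J)) = -2 + (J + (J + J²)) = -2 + (J² + 2*J) = -2 + J² + 2*J)
f(D) = -4 - 2*D (f(D) = -2*(2 + D) = -4 - 2*D)
s(m) = (-4*m - 2*m²)/m (s(m) = (-4 - 2*(-2 + m² + 2*m))/m = (-4 + (4 - 4*m - 2*m²))/m = (-4*m - 2*m²)/m)
√(((6 - 1*2) + s(2)*9) - 209) = √(((6 - 1*2) + (-4 - 2*2)*9) - 209) = √(((6 - 2) + (-4 - 4)*9) - 209) = √((4 - 8*9) - 209) = √((4 - 72) - 209) = √(-68 - 209) = √(-277) = I*√277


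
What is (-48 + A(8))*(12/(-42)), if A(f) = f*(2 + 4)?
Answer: 0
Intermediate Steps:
A(f) = 6*f (A(f) = f*6 = 6*f)
(-48 + A(8))*(12/(-42)) = (-48 + 6*8)*(12/(-42)) = (-48 + 48)*(12*(-1/42)) = 0*(-2/7) = 0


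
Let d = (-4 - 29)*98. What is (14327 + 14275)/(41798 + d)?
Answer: 14301/19282 ≈ 0.74168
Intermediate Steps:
d = -3234 (d = -33*98 = -3234)
(14327 + 14275)/(41798 + d) = (14327 + 14275)/(41798 - 3234) = 28602/38564 = 28602*(1/38564) = 14301/19282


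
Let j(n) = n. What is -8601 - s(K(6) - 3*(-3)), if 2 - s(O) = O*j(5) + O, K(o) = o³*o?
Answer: -773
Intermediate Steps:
K(o) = o⁴
s(O) = 2 - 6*O (s(O) = 2 - (O*5 + O) = 2 - (5*O + O) = 2 - 6*O)
-8601 - s(K(6) - 3*(-3)) = -8601 - (2 - 6*(6⁴ - 3*(-3))) = -8601 - (2 - 6*(1296 + 9)) = -8601 - (2 - 6*1305) = -8601 - (2 - 7830) = -8601 - 1*(-7828) = -8601 + 7828 = -773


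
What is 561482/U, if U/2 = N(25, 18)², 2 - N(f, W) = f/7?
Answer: 13756309/121 ≈ 1.1369e+5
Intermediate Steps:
N(f, W) = 2 - f/7
U = 242/49 (U = 2*(2 - ⅐*25)² = 2*(2 - 25/7)² = 2*(-11/7)² = 2*(121/49) = 242/49 ≈ 4.9388)
561482/U = 561482/(242/49) = 561482*(49/242) = 13756309/121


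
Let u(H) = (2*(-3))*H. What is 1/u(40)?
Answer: -1/240 ≈ -0.0041667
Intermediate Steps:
u(H) = -6*H
1/u(40) = 1/(-6*40) = 1/(-240) = -1/240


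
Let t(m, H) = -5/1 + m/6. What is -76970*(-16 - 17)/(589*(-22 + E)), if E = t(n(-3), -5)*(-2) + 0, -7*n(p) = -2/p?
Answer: -80010315/222053 ≈ -360.32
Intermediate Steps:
n(p) = 2/(7*p) (n(p) = -(-2)/(7*p) = 2/(7*p))
t(m, H) = -5 + m/6 (t(m, H) = -5*1 + m*(⅙) = -5 + m/6)
E = 632/63 (E = (-5 + ((2/7)/(-3))/6)*(-2) + 0 = (-5 + ((2/7)*(-⅓))/6)*(-2) + 0 = (-5 + (⅙)*(-2/21))*(-2) + 0 = (-5 - 1/63)*(-2) + 0 = -316/63*(-2) + 0 = 632/63 + 0 = 632/63 ≈ 10.032)
-76970*(-16 - 17)/(589*(-22 + E)) = -76970*(-16 - 17)/(589*(-22 + 632/63)) = -76970/(-754/63/(-33)*589) = -76970/(-754/63*(-1/33)*589) = -76970/((754/2079)*589) = -76970/444106/2079 = -76970*2079/444106 = -80010315/222053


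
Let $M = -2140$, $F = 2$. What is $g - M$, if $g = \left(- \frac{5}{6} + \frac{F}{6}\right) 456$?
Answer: $1912$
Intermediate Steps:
$g = -228$ ($g = \left(- \frac{5}{6} + \frac{2}{6}\right) 456 = \left(\left(-5\right) \frac{1}{6} + 2 \cdot \frac{1}{6}\right) 456 = \left(- \frac{5}{6} + \frac{1}{3}\right) 456 = \left(- \frac{1}{2}\right) 456 = -228$)
$g - M = -228 - -2140 = -228 + 2140 = 1912$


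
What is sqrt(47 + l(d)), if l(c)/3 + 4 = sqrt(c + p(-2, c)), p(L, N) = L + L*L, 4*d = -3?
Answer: sqrt(140 + 6*sqrt(5))/2 ≈ 6.1931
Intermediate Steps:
d = -3/4 (d = (1/4)*(-3) = -3/4 ≈ -0.75000)
p(L, N) = L + L**2
l(c) = -12 + 3*sqrt(2 + c) (l(c) = -12 + 3*sqrt(c - 2*(1 - 2)) = -12 + 3*sqrt(c - 2*(-1)) = -12 + 3*sqrt(c + 2) = -12 + 3*sqrt(2 + c))
sqrt(47 + l(d)) = sqrt(47 + (-12 + 3*sqrt(2 - 3/4))) = sqrt(47 + (-12 + 3*sqrt(5/4))) = sqrt(47 + (-12 + 3*(sqrt(5)/2))) = sqrt(47 + (-12 + 3*sqrt(5)/2)) = sqrt(35 + 3*sqrt(5)/2)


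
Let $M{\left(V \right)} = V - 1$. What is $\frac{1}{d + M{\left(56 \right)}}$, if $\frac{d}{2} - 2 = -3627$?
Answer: $- \frac{1}{7195} \approx -0.00013899$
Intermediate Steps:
$M{\left(V \right)} = -1 + V$ ($M{\left(V \right)} = V - 1 = -1 + V$)
$d = -7250$ ($d = 4 + 2 \left(-3627\right) = 4 - 7254 = -7250$)
$\frac{1}{d + M{\left(56 \right)}} = \frac{1}{-7250 + \left(-1 + 56\right)} = \frac{1}{-7250 + 55} = \frac{1}{-7195} = - \frac{1}{7195}$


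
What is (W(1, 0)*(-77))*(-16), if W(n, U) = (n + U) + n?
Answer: 2464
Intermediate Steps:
W(n, U) = U + 2*n (W(n, U) = (U + n) + n = U + 2*n)
(W(1, 0)*(-77))*(-16) = ((0 + 2*1)*(-77))*(-16) = ((0 + 2)*(-77))*(-16) = (2*(-77))*(-16) = -154*(-16) = 2464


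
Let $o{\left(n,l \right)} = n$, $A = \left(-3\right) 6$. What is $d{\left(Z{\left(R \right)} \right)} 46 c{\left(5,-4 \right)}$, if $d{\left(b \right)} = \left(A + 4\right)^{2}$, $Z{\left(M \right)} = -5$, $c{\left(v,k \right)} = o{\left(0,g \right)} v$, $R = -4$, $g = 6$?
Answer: $0$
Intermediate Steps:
$A = -18$
$c{\left(v,k \right)} = 0$ ($c{\left(v,k \right)} = 0 v = 0$)
$d{\left(b \right)} = 196$ ($d{\left(b \right)} = \left(-18 + 4\right)^{2} = \left(-14\right)^{2} = 196$)
$d{\left(Z{\left(R \right)} \right)} 46 c{\left(5,-4 \right)} = 196 \cdot 46 \cdot 0 = 9016 \cdot 0 = 0$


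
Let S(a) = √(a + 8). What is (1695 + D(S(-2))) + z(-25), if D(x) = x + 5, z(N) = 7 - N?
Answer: 1732 + √6 ≈ 1734.4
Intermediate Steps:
S(a) = √(8 + a)
D(x) = 5 + x
(1695 + D(S(-2))) + z(-25) = (1695 + (5 + √(8 - 2))) + (7 - 1*(-25)) = (1695 + (5 + √6)) + (7 + 25) = (1700 + √6) + 32 = 1732 + √6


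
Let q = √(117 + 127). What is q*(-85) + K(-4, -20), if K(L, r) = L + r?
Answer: -24 - 170*√61 ≈ -1351.7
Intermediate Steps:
q = 2*√61 (q = √244 = 2*√61 ≈ 15.620)
q*(-85) + K(-4, -20) = (2*√61)*(-85) + (-4 - 20) = -170*√61 - 24 = -24 - 170*√61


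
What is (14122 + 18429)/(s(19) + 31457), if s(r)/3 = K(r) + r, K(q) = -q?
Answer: 32551/31457 ≈ 1.0348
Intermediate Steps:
s(r) = 0 (s(r) = 3*(-r + r) = 3*0 = 0)
(14122 + 18429)/(s(19) + 31457) = (14122 + 18429)/(0 + 31457) = 32551/31457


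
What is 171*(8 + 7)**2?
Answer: 38475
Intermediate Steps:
171*(8 + 7)**2 = 171*15**2 = 171*225 = 38475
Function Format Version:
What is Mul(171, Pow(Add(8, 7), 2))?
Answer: 38475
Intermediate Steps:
Mul(171, Pow(Add(8, 7), 2)) = Mul(171, Pow(15, 2)) = Mul(171, 225) = 38475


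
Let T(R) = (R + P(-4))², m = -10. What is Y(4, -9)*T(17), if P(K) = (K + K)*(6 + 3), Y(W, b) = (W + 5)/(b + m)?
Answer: -27225/19 ≈ -1432.9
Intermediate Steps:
Y(W, b) = (5 + W)/(-10 + b) (Y(W, b) = (W + 5)/(b - 10) = (5 + W)/(-10 + b))
P(K) = 18*K (P(K) = (2*K)*9 = 18*K)
T(R) = (-72 + R)² (T(R) = (R + 18*(-4))² = (R - 72)² = (-72 + R)²)
Y(4, -9)*T(17) = ((5 + 4)/(-10 - 9))*(-72 + 17)² = (9/(-19))*(-55)² = -1/19*9*3025 = -9/19*3025 = -27225/19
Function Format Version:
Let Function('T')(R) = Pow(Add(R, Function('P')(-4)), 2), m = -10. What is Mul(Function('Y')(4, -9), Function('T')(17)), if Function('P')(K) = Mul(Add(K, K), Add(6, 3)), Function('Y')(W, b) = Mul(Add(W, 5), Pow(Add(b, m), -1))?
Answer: Rational(-27225, 19) ≈ -1432.9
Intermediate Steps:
Function('Y')(W, b) = Mul(Pow(Add(-10, b), -1), Add(5, W)) (Function('Y')(W, b) = Mul(Add(W, 5), Pow(Add(b, -10), -1)) = Mul(Add(5, W), Pow(Add(-10, b), -1)) = Mul(Pow(Add(-10, b), -1), Add(5, W)))
Function('P')(K) = Mul(18, K) (Function('P')(K) = Mul(Mul(2, K), 9) = Mul(18, K))
Function('T')(R) = Pow(Add(-72, R), 2) (Function('T')(R) = Pow(Add(R, Mul(18, -4)), 2) = Pow(Add(R, -72), 2) = Pow(Add(-72, R), 2))
Mul(Function('Y')(4, -9), Function('T')(17)) = Mul(Mul(Pow(Add(-10, -9), -1), Add(5, 4)), Pow(Add(-72, 17), 2)) = Mul(Mul(Pow(-19, -1), 9), Pow(-55, 2)) = Mul(Mul(Rational(-1, 19), 9), 3025) = Mul(Rational(-9, 19), 3025) = Rational(-27225, 19)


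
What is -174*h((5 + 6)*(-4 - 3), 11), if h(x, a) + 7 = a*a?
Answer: -19836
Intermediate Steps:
h(x, a) = -7 + a**2 (h(x, a) = -7 + a*a = -7 + a**2)
-174*h((5 + 6)*(-4 - 3), 11) = -174*(-7 + 11**2) = -174*(-7 + 121) = -174*114 = -19836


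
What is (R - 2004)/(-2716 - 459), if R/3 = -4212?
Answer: 2928/635 ≈ 4.6110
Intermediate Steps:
R = -12636 (R = 3*(-4212) = -12636)
(R - 2004)/(-2716 - 459) = (-12636 - 2004)/(-2716 - 459) = -14640/(-3175) = -14640*(-1/3175) = 2928/635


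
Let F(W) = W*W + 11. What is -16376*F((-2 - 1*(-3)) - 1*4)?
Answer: -327520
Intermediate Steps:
F(W) = 11 + W**2 (F(W) = W**2 + 11 = 11 + W**2)
-16376*F((-2 - 1*(-3)) - 1*4) = -16376*(11 + ((-2 - 1*(-3)) - 1*4)**2) = -16376*(11 + ((-2 + 3) - 4)**2) = -16376*(11 + (1 - 4)**2) = -16376*(11 + (-3)**2) = -16376*(11 + 9) = -16376*20 = -327520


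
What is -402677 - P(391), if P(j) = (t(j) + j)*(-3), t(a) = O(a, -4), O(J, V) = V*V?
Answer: -401456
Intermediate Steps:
O(J, V) = V²
t(a) = 16 (t(a) = (-4)² = 16)
P(j) = -48 - 3*j (P(j) = (16 + j)*(-3) = -48 - 3*j)
-402677 - P(391) = -402677 - (-48 - 3*391) = -402677 - (-48 - 1173) = -402677 - 1*(-1221) = -402677 + 1221 = -401456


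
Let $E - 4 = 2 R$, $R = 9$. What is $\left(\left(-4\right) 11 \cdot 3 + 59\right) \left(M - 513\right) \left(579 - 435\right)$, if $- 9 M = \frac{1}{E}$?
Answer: $\frac{59319800}{11} \approx 5.3927 \cdot 10^{6}$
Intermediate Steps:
$E = 22$ ($E = 4 + 2 \cdot 9 = 4 + 18 = 22$)
$M = - \frac{1}{198}$ ($M = - \frac{1}{9 \cdot 22} = \left(- \frac{1}{9}\right) \frac{1}{22} = - \frac{1}{198} \approx -0.0050505$)
$\left(\left(-4\right) 11 \cdot 3 + 59\right) \left(M - 513\right) \left(579 - 435\right) = \left(\left(-4\right) 11 \cdot 3 + 59\right) \left(- \frac{1}{198} - 513\right) \left(579 - 435\right) = \left(\left(-44\right) 3 + 59\right) \left(\left(- \frac{101575}{198}\right) 144\right) = \left(-132 + 59\right) \left(- \frac{812600}{11}\right) = \left(-73\right) \left(- \frac{812600}{11}\right) = \frac{59319800}{11}$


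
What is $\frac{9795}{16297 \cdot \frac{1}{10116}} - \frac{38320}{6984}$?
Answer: $\frac{86424207430}{14227281} \approx 6074.5$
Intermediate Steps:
$\frac{9795}{16297 \cdot \frac{1}{10116}} - \frac{38320}{6984} = \frac{9795}{16297 \cdot \frac{1}{10116}} - \frac{4790}{873} = \frac{9795}{\frac{16297}{10116}} - \frac{4790}{873} = 9795 \cdot \frac{10116}{16297} - \frac{4790}{873} = \frac{99086220}{16297} - \frac{4790}{873} = \frac{86424207430}{14227281}$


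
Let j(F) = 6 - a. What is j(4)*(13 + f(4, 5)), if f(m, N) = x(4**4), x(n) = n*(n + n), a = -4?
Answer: 1310850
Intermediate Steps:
j(F) = 10 (j(F) = 6 - 1*(-4) = 6 + 4 = 10)
x(n) = 2*n**2 (x(n) = n*(2*n) = 2*n**2)
f(m, N) = 131072 (f(m, N) = 2*(4**4)**2 = 2*256**2 = 2*65536 = 131072)
j(4)*(13 + f(4, 5)) = 10*(13 + 131072) = 10*131085 = 1310850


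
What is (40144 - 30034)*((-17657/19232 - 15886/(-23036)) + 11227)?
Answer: 483508619201235/4259888 ≈ 1.1350e+8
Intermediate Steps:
(40144 - 30034)*((-17657/19232 - 15886/(-23036)) + 11227) = 10110*((-17657*1/19232 - 15886*(-1/23036)) + 11227) = 10110*((-17657/19232 + 611/886) + 11227) = 10110*(-1946675/8519776 + 11227) = 10110*(95649578477/8519776) = 483508619201235/4259888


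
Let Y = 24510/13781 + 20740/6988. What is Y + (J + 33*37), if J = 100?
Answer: 31917886102/24075407 ≈ 1325.7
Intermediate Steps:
Y = 114273455/24075407 (Y = 24510*(1/13781) + 20740*(1/6988) = 24510/13781 + 5185/1747 = 114273455/24075407 ≈ 4.7465)
Y + (J + 33*37) = 114273455/24075407 + (100 + 33*37) = 114273455/24075407 + (100 + 1221) = 114273455/24075407 + 1321 = 31917886102/24075407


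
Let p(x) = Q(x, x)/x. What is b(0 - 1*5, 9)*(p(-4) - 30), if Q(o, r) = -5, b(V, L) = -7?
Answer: 805/4 ≈ 201.25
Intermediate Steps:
p(x) = -5/x
b(0 - 1*5, 9)*(p(-4) - 30) = -7*(-5/(-4) - 30) = -7*(-5*(-¼) - 30) = -7*(5/4 - 30) = -7*(-115/4) = 805/4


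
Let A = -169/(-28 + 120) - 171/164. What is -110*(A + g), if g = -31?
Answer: 3514335/943 ≈ 3726.8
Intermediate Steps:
A = -5431/1886 (A = -169/92 - 171*1/164 = -169*1/92 - 171/164 = -169/92 - 171/164 = -5431/1886 ≈ -2.8796)
-110*(A + g) = -110*(-5431/1886 - 31) = -110*(-63897/1886) = 3514335/943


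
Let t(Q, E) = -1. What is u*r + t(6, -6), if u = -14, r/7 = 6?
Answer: -589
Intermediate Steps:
r = 42 (r = 7*6 = 42)
u*r + t(6, -6) = -14*42 - 1 = -588 - 1 = -589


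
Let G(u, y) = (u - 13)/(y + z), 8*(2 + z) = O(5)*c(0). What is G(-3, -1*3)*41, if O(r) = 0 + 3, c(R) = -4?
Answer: 1312/13 ≈ 100.92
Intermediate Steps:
O(r) = 3
z = -7/2 (z = -2 + (3*(-4))/8 = -2 + (⅛)*(-12) = -2 - 3/2 = -7/2 ≈ -3.5000)
G(u, y) = (-13 + u)/(-7/2 + y) (G(u, y) = (u - 13)/(y - 7/2) = (-13 + u)/(-7/2 + y))
G(-3, -1*3)*41 = (2*(-13 - 3)/(-7 + 2*(-1*3)))*41 = (2*(-16)/(-7 + 2*(-3)))*41 = (2*(-16)/(-7 - 6))*41 = (2*(-16)/(-13))*41 = (2*(-1/13)*(-16))*41 = (32/13)*41 = 1312/13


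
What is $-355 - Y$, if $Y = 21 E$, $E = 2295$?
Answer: $-48550$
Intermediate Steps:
$Y = 48195$ ($Y = 21 \cdot 2295 = 48195$)
$-355 - Y = -355 - 48195 = -48550$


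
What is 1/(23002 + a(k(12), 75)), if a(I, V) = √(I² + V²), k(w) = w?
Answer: 23002/529086235 - 3*√641/529086235 ≈ 4.3331e-5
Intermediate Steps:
1/(23002 + a(k(12), 75)) = 1/(23002 + √(12² + 75²)) = 1/(23002 + √(144 + 5625)) = 1/(23002 + √5769) = 1/(23002 + 3*√641)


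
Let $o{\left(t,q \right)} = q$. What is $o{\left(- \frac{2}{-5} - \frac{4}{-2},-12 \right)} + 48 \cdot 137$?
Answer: $6564$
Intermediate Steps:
$o{\left(- \frac{2}{-5} - \frac{4}{-2},-12 \right)} + 48 \cdot 137 = -12 + 48 \cdot 137 = -12 + 6576 = 6564$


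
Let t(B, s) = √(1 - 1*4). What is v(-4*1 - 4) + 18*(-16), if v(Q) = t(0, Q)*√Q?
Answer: -288 - 2*√6 ≈ -292.90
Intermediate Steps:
t(B, s) = I*√3 (t(B, s) = √(1 - 4) = √(-3) = I*√3)
v(Q) = I*√3*√Q (v(Q) = (I*√3)*√Q = I*√3*√Q)
v(-4*1 - 4) + 18*(-16) = I*√3*√(-4*1 - 4) + 18*(-16) = I*√3*√(-4 - 4) - 288 = I*√3*√(-8) - 288 = I*√3*(2*I*√2) - 288 = -2*√6 - 288 = -288 - 2*√6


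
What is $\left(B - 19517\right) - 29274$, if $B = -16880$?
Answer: $-65671$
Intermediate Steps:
$\left(B - 19517\right) - 29274 = \left(-16880 - 19517\right) - 29274 = -36397 - 29274 = -65671$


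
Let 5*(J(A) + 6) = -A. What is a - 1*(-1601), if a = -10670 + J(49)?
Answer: -45424/5 ≈ -9084.8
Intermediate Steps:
J(A) = -6 - A/5 (J(A) = -6 + (-A)/5 = -6 - A/5)
a = -53429/5 (a = -10670 + (-6 - ⅕*49) = -10670 + (-6 - 49/5) = -10670 - 79/5 = -53429/5 ≈ -10686.)
a - 1*(-1601) = -53429/5 - 1*(-1601) = -53429/5 + 1601 = -45424/5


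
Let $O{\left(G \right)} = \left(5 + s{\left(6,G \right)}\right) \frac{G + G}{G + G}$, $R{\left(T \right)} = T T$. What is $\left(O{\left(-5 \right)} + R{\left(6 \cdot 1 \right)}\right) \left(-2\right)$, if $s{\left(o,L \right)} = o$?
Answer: $-94$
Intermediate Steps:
$R{\left(T \right)} = T^{2}$
$O{\left(G \right)} = 11$ ($O{\left(G \right)} = \left(5 + 6\right) \frac{G + G}{G + G} = 11 \frac{2 G}{2 G} = 11 \cdot 2 G \frac{1}{2 G} = 11 \cdot 1 = 11$)
$\left(O{\left(-5 \right)} + R{\left(6 \cdot 1 \right)}\right) \left(-2\right) = \left(11 + \left(6 \cdot 1\right)^{2}\right) \left(-2\right) = \left(11 + 6^{2}\right) \left(-2\right) = \left(11 + 36\right) \left(-2\right) = 47 \left(-2\right) = -94$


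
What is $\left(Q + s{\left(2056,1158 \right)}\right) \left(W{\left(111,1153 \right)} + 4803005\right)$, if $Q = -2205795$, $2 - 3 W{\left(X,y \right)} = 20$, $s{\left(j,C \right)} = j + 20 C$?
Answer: $-10473318756421$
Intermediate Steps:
$W{\left(X,y \right)} = -6$ ($W{\left(X,y \right)} = \frac{2}{3} - \frac{20}{3} = -6$)
$\left(Q + s{\left(2056,1158 \right)}\right) \left(W{\left(111,1153 \right)} + 4803005\right) = \left(-2205795 + \left(2056 + 20 \cdot 1158\right)\right) \left(-6 + 4803005\right) = \left(-2205795 + \left(2056 + 23160\right)\right) 4802999 = \left(-2205795 + 25216\right) 4802999 = \left(-2180579\right) 4802999 = -10473318756421$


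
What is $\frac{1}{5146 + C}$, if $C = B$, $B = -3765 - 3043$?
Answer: $- \frac{1}{1662} \approx -0.00060168$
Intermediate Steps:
$B = -6808$
$C = -6808$
$\frac{1}{5146 + C} = \frac{1}{5146 - 6808} = \frac{1}{-1662} = - \frac{1}{1662}$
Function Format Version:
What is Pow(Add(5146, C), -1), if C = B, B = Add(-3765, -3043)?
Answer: Rational(-1, 1662) ≈ -0.00060168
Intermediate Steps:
B = -6808
C = -6808
Pow(Add(5146, C), -1) = Pow(Add(5146, -6808), -1) = Pow(-1662, -1) = Rational(-1, 1662)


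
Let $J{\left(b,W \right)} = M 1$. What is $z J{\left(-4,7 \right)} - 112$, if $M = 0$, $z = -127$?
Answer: $-112$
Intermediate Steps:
$J{\left(b,W \right)} = 0$ ($J{\left(b,W \right)} = 0 \cdot 1 = 0$)
$z J{\left(-4,7 \right)} - 112 = \left(-127\right) 0 - 112 = 0 - 112 = -112$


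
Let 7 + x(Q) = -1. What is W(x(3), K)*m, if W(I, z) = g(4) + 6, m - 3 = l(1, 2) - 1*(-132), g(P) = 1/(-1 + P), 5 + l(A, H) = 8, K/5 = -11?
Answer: 874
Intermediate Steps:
K = -55 (K = 5*(-11) = -55)
l(A, H) = 3 (l(A, H) = -5 + 8 = 3)
x(Q) = -8 (x(Q) = -7 - 1 = -8)
m = 138 (m = 3 + (3 - 1*(-132)) = 3 + (3 + 132) = 3 + 135 = 138)
W(I, z) = 19/3 (W(I, z) = 1/(-1 + 4) + 6 = 1/3 + 6 = ⅓ + 6 = 19/3)
W(x(3), K)*m = (19/3)*138 = 874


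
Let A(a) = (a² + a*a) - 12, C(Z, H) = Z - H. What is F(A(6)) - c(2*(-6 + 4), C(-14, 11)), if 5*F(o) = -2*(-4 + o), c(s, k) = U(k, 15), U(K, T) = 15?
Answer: -187/5 ≈ -37.400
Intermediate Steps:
c(s, k) = 15
A(a) = -12 + 2*a² (A(a) = (a² + a²) - 12 = 2*a² - 12 = -12 + 2*a²)
F(o) = 8/5 - 2*o/5 (F(o) = (-2*(-4 + o))/5 = (8 - 2*o)/5 = 8/5 - 2*o/5)
F(A(6)) - c(2*(-6 + 4), C(-14, 11)) = (8/5 - 2*(-12 + 2*6²)/5) - 1*15 = (8/5 - 2*(-12 + 2*36)/5) - 15 = (8/5 - 2*(-12 + 72)/5) - 15 = (8/5 - ⅖*60) - 15 = (8/5 - 24) - 15 = -112/5 - 15 = -187/5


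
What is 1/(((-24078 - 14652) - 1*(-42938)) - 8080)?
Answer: -1/3872 ≈ -0.00025826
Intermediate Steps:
1/(((-24078 - 14652) - 1*(-42938)) - 8080) = 1/((-38730 + 42938) - 8080) = 1/(4208 - 8080) = 1/(-3872) = -1/3872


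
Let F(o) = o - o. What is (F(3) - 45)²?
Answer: 2025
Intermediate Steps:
F(o) = 0
(F(3) - 45)² = (0 - 45)² = (-45)² = 2025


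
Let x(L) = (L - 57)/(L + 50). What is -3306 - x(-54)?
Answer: -13335/4 ≈ -3333.8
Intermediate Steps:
x(L) = (-57 + L)/(50 + L)
-3306 - x(-54) = -3306 - (-57 - 54)/(50 - 54) = -3306 - (-111)/(-4) = -3306 - (-1)*(-111)/4 = -3306 - 1*111/4 = -3306 - 111/4 = -13335/4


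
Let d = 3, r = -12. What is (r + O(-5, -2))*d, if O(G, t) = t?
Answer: -42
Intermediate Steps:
(r + O(-5, -2))*d = (-12 - 2)*3 = -14*3 = -42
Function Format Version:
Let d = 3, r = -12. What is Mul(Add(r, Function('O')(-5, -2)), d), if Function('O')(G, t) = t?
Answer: -42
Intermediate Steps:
Mul(Add(r, Function('O')(-5, -2)), d) = Mul(Add(-12, -2), 3) = Mul(-14, 3) = -42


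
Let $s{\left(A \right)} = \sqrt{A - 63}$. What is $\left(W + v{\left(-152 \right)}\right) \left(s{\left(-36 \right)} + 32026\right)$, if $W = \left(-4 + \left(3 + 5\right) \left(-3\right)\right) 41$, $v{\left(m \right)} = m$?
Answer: $-41633800 - 3900 i \sqrt{11} \approx -4.1634 \cdot 10^{7} - 12935.0 i$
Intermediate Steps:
$s{\left(A \right)} = \sqrt{-63 + A}$
$W = -1148$ ($W = \left(-4 + 8 \left(-3\right)\right) 41 = \left(-4 - 24\right) 41 = \left(-28\right) 41 = -1148$)
$\left(W + v{\left(-152 \right)}\right) \left(s{\left(-36 \right)} + 32026\right) = \left(-1148 - 152\right) \left(\sqrt{-63 - 36} + 32026\right) = - 1300 \left(\sqrt{-99} + 32026\right) = - 1300 \left(3 i \sqrt{11} + 32026\right) = - 1300 \left(32026 + 3 i \sqrt{11}\right) = -41633800 - 3900 i \sqrt{11}$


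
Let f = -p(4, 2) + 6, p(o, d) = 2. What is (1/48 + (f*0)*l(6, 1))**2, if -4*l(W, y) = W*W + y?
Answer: 1/2304 ≈ 0.00043403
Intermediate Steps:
l(W, y) = -y/4 - W**2/4 (l(W, y) = -(W*W + y)/4 = -(W**2 + y)/4 = -(y + W**2)/4 = -y/4 - W**2/4)
f = 4 (f = -1*2 + 6 = -2 + 6 = 4)
(1/48 + (f*0)*l(6, 1))**2 = (1/48 + (4*0)*(-1/4*1 - 1/4*6**2))**2 = (1/48 + 0*(-1/4 - 1/4*36))**2 = (1/48 + 0*(-1/4 - 9))**2 = (1/48 + 0*(-37/4))**2 = (1/48 + 0)**2 = (1/48)**2 = 1/2304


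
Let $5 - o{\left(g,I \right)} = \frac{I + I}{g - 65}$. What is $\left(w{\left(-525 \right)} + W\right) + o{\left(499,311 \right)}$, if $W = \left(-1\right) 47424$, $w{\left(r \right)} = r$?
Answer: $- \frac{10404159}{217} \approx -47945.0$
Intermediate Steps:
$o{\left(g,I \right)} = 5 - \frac{2 I}{-65 + g}$ ($o{\left(g,I \right)} = 5 - \frac{I + I}{g - 65} = 5 - \frac{2 I}{-65 + g}$)
$W = -47424$
$\left(w{\left(-525 \right)} + W\right) + o{\left(499,311 \right)} = \left(-525 - 47424\right) + \frac{-325 - 622 + 5 \cdot 499}{-65 + 499} = -47949 + \frac{-325 - 622 + 2495}{434} = -47949 + \frac{1}{434} \cdot 1548 = -47949 + \frac{774}{217} = - \frac{10404159}{217}$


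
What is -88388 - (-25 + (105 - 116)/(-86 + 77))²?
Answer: -7205224/81 ≈ -88953.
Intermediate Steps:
-88388 - (-25 + (105 - 116)/(-86 + 77))² = -88388 - (-25 - 11/(-9))² = -88388 - (-25 - 11*(-⅑))² = -88388 - (-25 + 11/9)² = -88388 - (-214/9)² = -88388 - 1*45796/81 = -88388 - 45796/81 = -7205224/81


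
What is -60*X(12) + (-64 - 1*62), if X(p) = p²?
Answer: -8766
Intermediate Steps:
-60*X(12) + (-64 - 1*62) = -60*12² + (-64 - 1*62) = -60*144 + (-64 - 62) = -8640 - 126 = -8766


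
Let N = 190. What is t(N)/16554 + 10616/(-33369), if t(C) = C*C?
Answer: 57160202/30688357 ≈ 1.8626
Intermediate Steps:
t(C) = C**2
t(N)/16554 + 10616/(-33369) = 190**2/16554 + 10616/(-33369) = 36100*(1/16554) + 10616*(-1/33369) = 18050/8277 - 10616/33369 = 57160202/30688357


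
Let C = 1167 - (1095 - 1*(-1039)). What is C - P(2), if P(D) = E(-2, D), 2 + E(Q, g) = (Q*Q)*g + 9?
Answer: -982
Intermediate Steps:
E(Q, g) = 7 + g*Q**2 (E(Q, g) = -2 + ((Q*Q)*g + 9) = -2 + (Q**2*g + 9) = -2 + (g*Q**2 + 9) = -2 + (9 + g*Q**2) = 7 + g*Q**2)
P(D) = 7 + 4*D (P(D) = 7 + D*(-2)**2 = 7 + D*4 = 7 + 4*D)
C = -967 (C = 1167 - (1095 + 1039) = 1167 - 1*2134 = 1167 - 2134 = -967)
C - P(2) = -967 - (7 + 4*2) = -967 - (7 + 8) = -967 - 1*15 = -967 - 15 = -982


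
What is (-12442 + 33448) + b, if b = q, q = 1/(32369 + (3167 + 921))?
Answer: 765815743/36457 ≈ 21006.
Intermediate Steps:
q = 1/36457 (q = 1/(32369 + 4088) = 1/36457 ≈ 2.7430e-5)
b = 1/36457 ≈ 2.7430e-5
(-12442 + 33448) + b = (-12442 + 33448) + 1/36457 = 21006 + 1/36457 = 765815743/36457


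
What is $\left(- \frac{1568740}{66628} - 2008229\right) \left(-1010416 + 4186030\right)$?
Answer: $- \frac{106228933073709732}{16657} \approx -6.3774 \cdot 10^{12}$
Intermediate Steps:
$\left(- \frac{1568740}{66628} - 2008229\right) \left(-1010416 + 4186030\right) = \left(\left(-1568740\right) \frac{1}{66628} - 2008229\right) 3175614 = \left(- \frac{392185}{16657} - 2008229\right) 3175614 = \left(- \frac{33451462638}{16657}\right) 3175614 = - \frac{106228933073709732}{16657}$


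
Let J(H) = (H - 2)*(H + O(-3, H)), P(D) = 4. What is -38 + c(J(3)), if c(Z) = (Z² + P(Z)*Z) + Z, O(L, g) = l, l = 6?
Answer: 88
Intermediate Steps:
O(L, g) = 6
J(H) = (-2 + H)*(6 + H) (J(H) = (H - 2)*(H + 6) = (-2 + H)*(6 + H))
c(Z) = Z² + 5*Z (c(Z) = (Z² + 4*Z) + Z = Z² + 5*Z)
-38 + c(J(3)) = -38 + (-12 + 3² + 4*3)*(5 + (-12 + 3² + 4*3)) = -38 + (-12 + 9 + 12)*(5 + (-12 + 9 + 12)) = -38 + 9*(5 + 9) = -38 + 9*14 = -38 + 126 = 88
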